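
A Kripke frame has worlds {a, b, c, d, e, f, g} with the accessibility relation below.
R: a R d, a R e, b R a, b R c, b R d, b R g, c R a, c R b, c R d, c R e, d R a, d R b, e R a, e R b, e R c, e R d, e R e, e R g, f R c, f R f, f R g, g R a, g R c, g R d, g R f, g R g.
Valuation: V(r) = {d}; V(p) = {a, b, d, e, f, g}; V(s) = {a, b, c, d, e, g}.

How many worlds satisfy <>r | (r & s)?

Let φ = <>r | (r & s). Evaluate φ at each world:
  a (successors {d, e}): φ is true.
  b (successors {a, c, d, g}): φ is true.
  c (successors {a, b, d, e}): φ is true.
  d (successors {a, b}): φ is true.
  e (successors {a, b, c, d, e, g}): φ is true.
  f (successors {c, f, g}): φ is false.
  g (successors {a, c, d, f, g}): φ is true.
For instance, at e:
  At e: <>r is true, r & s is false, so <>r | (r & s) is true.
    At e: <>r requires r at some successor in {a, b, c, d, e, g}.
      r holds at d, so <>r is true at e.
Satisfying worlds: {a, b, c, d, e, g}

6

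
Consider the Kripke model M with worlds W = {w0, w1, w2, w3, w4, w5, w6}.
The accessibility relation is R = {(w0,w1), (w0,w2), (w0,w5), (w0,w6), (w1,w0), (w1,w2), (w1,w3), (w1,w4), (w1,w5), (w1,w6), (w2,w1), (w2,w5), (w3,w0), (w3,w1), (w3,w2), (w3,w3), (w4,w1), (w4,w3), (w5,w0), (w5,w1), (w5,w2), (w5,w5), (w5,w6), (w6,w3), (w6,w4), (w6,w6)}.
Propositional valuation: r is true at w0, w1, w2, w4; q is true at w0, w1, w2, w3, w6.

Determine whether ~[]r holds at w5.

Yes

At w5: []r is false, so ~[]r is true.
  At w5: []r requires r at every successor {w0, w1, w2, w5, w6}.
    r fails at w5, so []r is false at w5.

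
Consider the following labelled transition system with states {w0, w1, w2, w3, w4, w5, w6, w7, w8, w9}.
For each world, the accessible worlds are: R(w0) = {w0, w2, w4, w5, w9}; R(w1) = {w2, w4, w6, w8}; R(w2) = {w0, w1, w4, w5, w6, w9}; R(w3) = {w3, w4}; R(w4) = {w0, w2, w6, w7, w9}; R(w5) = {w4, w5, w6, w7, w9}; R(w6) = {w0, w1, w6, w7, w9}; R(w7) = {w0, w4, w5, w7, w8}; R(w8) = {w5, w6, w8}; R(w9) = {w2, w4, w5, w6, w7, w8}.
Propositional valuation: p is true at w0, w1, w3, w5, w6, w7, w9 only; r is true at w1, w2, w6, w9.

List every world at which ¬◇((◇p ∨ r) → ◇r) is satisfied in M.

none

Let φ = ¬◇((◇p ∨ r) → ◇r). Evaluate φ at each world:
  w0 (successors {w0, w2, w4, w5, w9}): φ is false.
  w1 (successors {w2, w4, w6, w8}): φ is false.
  w2 (successors {w0, w1, w4, w5, w6, w9}): φ is false.
  w3 (successors {w3, w4}): φ is false.
  w4 (successors {w0, w2, w6, w7, w9}): φ is false.
  w5 (successors {w4, w5, w6, w7, w9}): φ is false.
  w6 (successors {w0, w1, w6, w7, w9}): φ is false.
  w7 (successors {w0, w4, w5, w7, w8}): φ is false.
  w8 (successors {w5, w6, w8}): φ is false.
  w9 (successors {w2, w4, w5, w6, w7, w8}): φ is false.
For instance, at w4:
  At w4: ◇((◇p ∨ r) → ◇r) is true, so ¬◇((◇p ∨ r) → ◇r) is false.
    At w4: ◇((◇p ∨ r) → ◇r) requires (◇p ∨ r) → ◇r at some successor in {w0, w2, w6, w7, w9}.
      (◇p ∨ r) → ◇r holds at w0, so ◇((◇p ∨ r) → ◇r) is true at w4.
Satisfying worlds: none.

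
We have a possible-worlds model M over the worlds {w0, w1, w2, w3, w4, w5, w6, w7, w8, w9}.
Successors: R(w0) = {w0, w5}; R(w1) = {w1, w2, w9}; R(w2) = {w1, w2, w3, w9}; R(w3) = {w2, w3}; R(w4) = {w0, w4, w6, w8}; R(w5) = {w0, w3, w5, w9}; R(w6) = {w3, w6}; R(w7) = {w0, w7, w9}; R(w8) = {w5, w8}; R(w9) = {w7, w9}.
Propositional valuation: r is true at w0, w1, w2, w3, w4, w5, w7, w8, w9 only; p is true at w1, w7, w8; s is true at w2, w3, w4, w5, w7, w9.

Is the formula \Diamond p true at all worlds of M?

Let φ = \Diamond p. Evaluate φ at each world:
  w0 (successors {w0, w5}): φ is false.
  w1 (successors {w1, w2, w9}): φ is true.
  w2 (successors {w1, w2, w3, w9}): φ is true.
  w3 (successors {w2, w3}): φ is false.
  w4 (successors {w0, w4, w6, w8}): φ is true.
  w5 (successors {w0, w3, w5, w9}): φ is false.
  w6 (successors {w3, w6}): φ is false.
  w7 (successors {w0, w7, w9}): φ is true.
  w8 (successors {w5, w8}): φ is true.
  w9 (successors {w7, w9}): φ is true.
Detail at w0 (counterexample):
  At w0: \Diamond p requires p at some successor in {w0, w5}.
    At w0: p is false.
    At w5: p is false.
  So \Diamond p is false at w0.

No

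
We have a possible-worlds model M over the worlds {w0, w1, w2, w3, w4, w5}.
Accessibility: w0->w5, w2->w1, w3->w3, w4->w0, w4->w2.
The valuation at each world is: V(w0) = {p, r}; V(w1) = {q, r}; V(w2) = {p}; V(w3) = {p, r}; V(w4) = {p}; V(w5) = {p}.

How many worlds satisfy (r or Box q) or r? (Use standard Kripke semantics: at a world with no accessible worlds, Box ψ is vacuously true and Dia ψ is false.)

5

Let φ = (r or Box q) or r. Evaluate φ at each world:
  w0 (successors {w5}): φ is true.
  w1 (successors ∅): φ is true.
  w2 (successors {w1}): φ is true.
  w3 (successors {w3}): φ is true.
  w4 (successors {w0, w2}): φ is false.
  w5 (successors ∅): φ is true.
For instance, at w4:
  At w4: r or Box q is false, r is false, so (r or Box q) or r is false.
    At w4: r is false, Box q is false, so r or Box q is false.
      At w4: Box q requires q at every successor {w0, w2}.
        q fails at w0, so Box q is false at w4.
Satisfying worlds: {w0, w1, w2, w3, w5}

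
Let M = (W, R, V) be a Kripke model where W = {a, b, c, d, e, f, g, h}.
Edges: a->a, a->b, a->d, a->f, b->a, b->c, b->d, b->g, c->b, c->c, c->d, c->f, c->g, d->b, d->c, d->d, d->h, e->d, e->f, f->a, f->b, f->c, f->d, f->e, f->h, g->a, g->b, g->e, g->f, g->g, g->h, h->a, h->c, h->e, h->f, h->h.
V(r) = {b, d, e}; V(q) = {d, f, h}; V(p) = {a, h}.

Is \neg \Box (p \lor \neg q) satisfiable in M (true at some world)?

Recall that \Box ψ holds at a world iff ψ holds at every accessible world, and \Diamond ψ holds iff ψ holds at some accessible world.
Let φ = \neg \Box (p \lor \neg q). Evaluate φ at each world:
  a (successors {a, b, d, f}): φ is true.
  b (successors {a, c, d, g}): φ is true.
  c (successors {b, c, d, f, g}): φ is true.
  d (successors {b, c, d, h}): φ is true.
  e (successors {d, f}): φ is true.
  f (successors {a, b, c, d, e, h}): φ is true.
  g (successors {a, b, e, f, g, h}): φ is true.
  h (successors {a, c, e, f, h}): φ is true.
Detail at a (witness):
  At a: \Box (p \lor \neg q) is false, so \neg \Box (p \lor \neg q) is true.
    At a: \Box (p \lor \neg q) requires p \lor \neg q at every successor {a, b, d, f}.
      p \lor \neg q fails at d, so \Box (p \lor \neg q) is false at a.

Yes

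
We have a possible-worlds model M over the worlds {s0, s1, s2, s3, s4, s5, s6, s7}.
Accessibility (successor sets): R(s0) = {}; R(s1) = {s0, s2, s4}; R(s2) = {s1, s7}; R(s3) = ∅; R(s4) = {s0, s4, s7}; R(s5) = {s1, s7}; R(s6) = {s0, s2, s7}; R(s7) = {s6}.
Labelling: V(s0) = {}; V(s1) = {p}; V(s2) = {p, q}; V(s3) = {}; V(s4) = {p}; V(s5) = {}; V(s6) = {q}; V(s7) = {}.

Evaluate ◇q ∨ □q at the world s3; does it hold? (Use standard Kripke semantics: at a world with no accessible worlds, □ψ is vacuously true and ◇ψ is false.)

Recall that □ψ holds at a world iff ψ holds at every accessible world, and ◇ψ holds iff ψ holds at some accessible world.
At s3: ◇q is false, □q is true, so ◇q ∨ □q is true.
  At s3: no accessible worlds, so ◇q is false.
  At s3: no accessible worlds, so □q holds vacuously.

Yes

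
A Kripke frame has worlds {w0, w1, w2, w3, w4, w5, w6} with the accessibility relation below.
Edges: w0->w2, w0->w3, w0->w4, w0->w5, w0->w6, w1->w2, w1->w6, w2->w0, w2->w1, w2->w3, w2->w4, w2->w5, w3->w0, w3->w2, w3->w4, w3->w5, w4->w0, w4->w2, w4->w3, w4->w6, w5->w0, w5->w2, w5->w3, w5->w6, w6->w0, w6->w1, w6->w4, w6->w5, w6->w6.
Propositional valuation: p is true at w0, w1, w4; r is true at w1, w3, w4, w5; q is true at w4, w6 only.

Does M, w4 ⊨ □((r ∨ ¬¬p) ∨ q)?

No

Recall that □ψ holds at a world iff ψ holds at every accessible world, and ◇ψ holds iff ψ holds at some accessible world.
At w4: □((r ∨ ¬¬p) ∨ q) requires (r ∨ ¬¬p) ∨ q at every successor {w0, w2, w3, w6}.
  (r ∨ ¬¬p) ∨ q fails at w2, so □((r ∨ ¬¬p) ∨ q) is false at w4.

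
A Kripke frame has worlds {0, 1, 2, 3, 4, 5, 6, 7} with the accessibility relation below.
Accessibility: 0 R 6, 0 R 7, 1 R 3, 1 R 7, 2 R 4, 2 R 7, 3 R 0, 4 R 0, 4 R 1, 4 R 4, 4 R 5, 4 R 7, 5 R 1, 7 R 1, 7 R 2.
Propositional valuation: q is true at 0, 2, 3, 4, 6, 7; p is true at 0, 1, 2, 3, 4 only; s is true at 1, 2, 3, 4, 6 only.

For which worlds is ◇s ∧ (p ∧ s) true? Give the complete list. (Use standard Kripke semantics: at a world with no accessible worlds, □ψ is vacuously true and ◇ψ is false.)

Let φ = ◇s ∧ (p ∧ s). Evaluate φ at each world:
  0 (successors {6, 7}): φ is false.
  1 (successors {3, 7}): φ is true.
  2 (successors {4, 7}): φ is true.
  3 (successors {0}): φ is false.
  4 (successors {0, 1, 4, 5, 7}): φ is true.
  5 (successors {1}): φ is false.
  6 (successors ∅): φ is false.
  7 (successors {1, 2}): φ is false.
For instance, at 1:
  At 1: ◇s is true, p ∧ s is true, so ◇s ∧ (p ∧ s) is true.
    At 1: ◇s requires s at some successor in {3, 7}.
      s holds at 3, so ◇s is true at 1.
Satisfying worlds: {1, 2, 4}

1, 2, 4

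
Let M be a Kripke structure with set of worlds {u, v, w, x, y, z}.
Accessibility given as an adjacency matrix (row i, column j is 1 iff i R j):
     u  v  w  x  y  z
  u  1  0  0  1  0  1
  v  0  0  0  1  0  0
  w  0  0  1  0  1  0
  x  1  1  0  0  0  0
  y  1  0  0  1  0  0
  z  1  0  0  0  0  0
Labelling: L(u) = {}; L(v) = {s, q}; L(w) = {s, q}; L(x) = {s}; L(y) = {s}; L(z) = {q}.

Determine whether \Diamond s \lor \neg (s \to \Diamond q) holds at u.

Recall that \Diamond ψ holds at a world iff ψ holds at some accessible world.
At u: \Diamond s is true, \neg (s \to \Diamond q) is false, so \Diamond s \lor \neg (s \to \Diamond q) is true.
  At u: \Diamond s requires s at some successor in {u, x, z}.
    s holds at x, so \Diamond s is true at u.
  At u: s \to \Diamond q is true, so \neg (s \to \Diamond q) is false.
    At u: s is false, \Diamond q is true, so s \to \Diamond q is true.
      At u: \Diamond q requires q at some successor in {u, x, z}.
        q holds at z, so \Diamond q is true at u.

Yes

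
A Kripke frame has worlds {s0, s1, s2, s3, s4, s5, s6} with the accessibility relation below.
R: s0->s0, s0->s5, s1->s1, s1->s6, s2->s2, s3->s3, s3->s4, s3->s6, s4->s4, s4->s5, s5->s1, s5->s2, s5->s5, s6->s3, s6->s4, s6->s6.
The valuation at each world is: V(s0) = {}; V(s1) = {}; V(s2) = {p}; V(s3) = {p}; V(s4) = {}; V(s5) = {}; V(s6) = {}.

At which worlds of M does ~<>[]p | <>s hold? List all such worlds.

Let φ = ~<>[]p | <>s. Evaluate φ at each world:
  s0 (successors {s0, s5}): φ is true.
  s1 (successors {s1, s6}): φ is true.
  s2 (successors {s2}): φ is false.
  s3 (successors {s3, s4, s6}): φ is true.
  s4 (successors {s4, s5}): φ is true.
  s5 (successors {s1, s2, s5}): φ is false.
  s6 (successors {s3, s4, s6}): φ is true.
For instance, at s5:
  At s5: ~<>[]p is false, <>s is false, so ~<>[]p | <>s is false.
    At s5: <>[]p is true, so ~<>[]p is false.
      At s5: <>[]p requires []p at some successor in {s1, s2, s5}.
        []p holds at s2, so <>[]p is true at s5.
    At s5: <>s requires s at some successor in {s1, s2, s5}.
      At s1: s is false.
      At s2: s is false.
      At s5: s is false.
    So <>s is false at s5.
Satisfying worlds: {s0, s1, s3, s4, s6}

s0, s1, s3, s4, s6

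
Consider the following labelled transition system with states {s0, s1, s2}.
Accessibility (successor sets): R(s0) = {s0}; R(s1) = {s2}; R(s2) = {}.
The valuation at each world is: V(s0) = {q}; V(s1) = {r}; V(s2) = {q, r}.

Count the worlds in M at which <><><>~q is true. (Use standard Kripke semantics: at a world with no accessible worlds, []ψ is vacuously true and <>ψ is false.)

Let φ = <><><>~q. Evaluate φ at each world:
  s0 (successors {s0}): φ is false.
  s1 (successors {s2}): φ is false.
  s2 (successors ∅): φ is false.
For instance, at s0:
  At s0: <><><>~q requires <><>~q at some successor in {s0}.
    At s0: <><>~q is false.
  So <><><>~q is false at s0.
Satisfying worlds: none.

0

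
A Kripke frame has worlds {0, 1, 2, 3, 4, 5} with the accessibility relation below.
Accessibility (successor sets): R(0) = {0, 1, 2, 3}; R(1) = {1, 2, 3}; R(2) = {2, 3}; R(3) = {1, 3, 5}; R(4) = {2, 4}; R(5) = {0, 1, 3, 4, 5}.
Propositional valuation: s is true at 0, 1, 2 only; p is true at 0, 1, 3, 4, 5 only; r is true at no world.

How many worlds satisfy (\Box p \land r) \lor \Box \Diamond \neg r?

6

Let φ = (\Box p \land r) \lor \Box \Diamond \neg r. Evaluate φ at each world:
  0 (successors {0, 1, 2, 3}): φ is true.
  1 (successors {1, 2, 3}): φ is true.
  2 (successors {2, 3}): φ is true.
  3 (successors {1, 3, 5}): φ is true.
  4 (successors {2, 4}): φ is true.
  5 (successors {0, 1, 3, 4, 5}): φ is true.
For instance, at 2:
  At 2: \Box p \land r is false, \Box \Diamond \neg r is true, so (\Box p \land r) \lor \Box \Diamond \neg r is true.
    At 2: \Box p is false, r is false, so \Box p \land r is false.
      At 2: \Box p requires p at every successor {2, 3}.
        p fails at 2, so \Box p is false at 2.
    At 2: \Box \Diamond \neg r requires \Diamond \neg r at every successor {2, 3}.
      At 2: \Diamond \neg r is true.
      At 3: \Diamond \neg r is true.
    So \Box \Diamond \neg r is true at 2.
Satisfying worlds: {0, 1, 2, 3, 4, 5}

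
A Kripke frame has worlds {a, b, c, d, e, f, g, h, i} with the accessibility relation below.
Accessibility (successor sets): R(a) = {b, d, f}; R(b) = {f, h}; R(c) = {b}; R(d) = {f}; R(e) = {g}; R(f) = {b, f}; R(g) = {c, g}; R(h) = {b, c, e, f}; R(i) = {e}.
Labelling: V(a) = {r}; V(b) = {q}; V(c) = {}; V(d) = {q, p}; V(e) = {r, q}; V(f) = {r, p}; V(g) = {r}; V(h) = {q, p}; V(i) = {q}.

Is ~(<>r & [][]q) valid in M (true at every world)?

Yes

Recall that []ψ holds at a world iff ψ holds at every accessible world, and <>ψ holds iff ψ holds at some accessible world.
Let φ = ~(<>r & [][]q). Evaluate φ at each world:
  a (successors {b, d, f}): φ is true.
  b (successors {f, h}): φ is true.
  c (successors {b}): φ is true.
  d (successors {f}): φ is true.
  e (successors {g}): φ is true.
  f (successors {b, f}): φ is true.
  g (successors {c, g}): φ is true.
  h (successors {b, c, e, f}): φ is true.
  i (successors {e}): φ is true.
For instance, at h:
  At h: <>r & [][]q is false, so ~(<>r & [][]q) is true.
    At h: <>r is true, [][]q is false, so <>r & [][]q is false.
      At h: <>r requires r at some successor in {b, c, e, f}.
        r holds at e, so <>r is true at h.
      At h: [][]q requires []q at every successor {b, c, e, f}.
        []q fails at b, so [][]q is false at h.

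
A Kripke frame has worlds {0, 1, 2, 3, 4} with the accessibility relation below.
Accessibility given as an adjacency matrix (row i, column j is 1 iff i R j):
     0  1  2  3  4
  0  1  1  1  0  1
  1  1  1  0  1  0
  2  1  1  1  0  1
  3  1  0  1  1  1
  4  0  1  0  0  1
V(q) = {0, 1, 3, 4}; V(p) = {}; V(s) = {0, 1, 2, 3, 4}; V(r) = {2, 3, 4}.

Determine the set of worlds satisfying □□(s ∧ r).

none

Let φ = □□(s ∧ r). Evaluate φ at each world:
  0 (successors {0, 1, 2, 4}): φ is false.
  1 (successors {0, 1, 3}): φ is false.
  2 (successors {0, 1, 2, 4}): φ is false.
  3 (successors {0, 2, 3, 4}): φ is false.
  4 (successors {1, 4}): φ is false.
For instance, at 0:
  At 0: □□(s ∧ r) requires □(s ∧ r) at every successor {0, 1, 2, 4}.
    □(s ∧ r) fails at 0, so □□(s ∧ r) is false at 0.
      At 0: □(s ∧ r) requires s ∧ r at every successor {0, 1, 2, 4}.
        s ∧ r fails at 0, so □(s ∧ r) is false at 0.
Satisfying worlds: none.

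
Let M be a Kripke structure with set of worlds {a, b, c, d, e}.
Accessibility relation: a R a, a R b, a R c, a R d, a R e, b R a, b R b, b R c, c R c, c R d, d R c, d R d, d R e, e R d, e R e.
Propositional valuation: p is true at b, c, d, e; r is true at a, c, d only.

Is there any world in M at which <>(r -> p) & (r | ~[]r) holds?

Yes

Let φ = <>(r -> p) & (r | ~[]r). Evaluate φ at each world:
  a (successors {a, b, c, d, e}): φ is true.
  b (successors {a, b, c}): φ is true.
  c (successors {c, d}): φ is true.
  d (successors {c, d, e}): φ is true.
  e (successors {d, e}): φ is true.
Detail at a (witness):
  At a: <>(r -> p) is true, r | ~[]r is true, so <>(r -> p) & (r | ~[]r) is true.
    At a: <>(r -> p) requires r -> p at some successor in {a, b, c, d, e}.
      r -> p holds at b, so <>(r -> p) is true at a.
    At a: r is true, ~[]r is true, so r | ~[]r is true.
      At a: []r is false, so ~[]r is true.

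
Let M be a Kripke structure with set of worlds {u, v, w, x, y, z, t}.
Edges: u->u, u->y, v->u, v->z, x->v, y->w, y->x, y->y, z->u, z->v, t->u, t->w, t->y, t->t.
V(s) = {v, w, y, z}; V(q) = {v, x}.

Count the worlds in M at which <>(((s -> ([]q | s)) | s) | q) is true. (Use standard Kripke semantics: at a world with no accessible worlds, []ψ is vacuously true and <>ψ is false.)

Let φ = <>(((s -> ([]q | s)) | s) | q). Evaluate φ at each world:
  u (successors {u, y}): φ is true.
  v (successors {u, z}): φ is true.
  w (successors ∅): φ is false.
  x (successors {v}): φ is true.
  y (successors {w, x, y}): φ is true.
  z (successors {u, v}): φ is true.
  t (successors {u, w, y, t}): φ is true.
For instance, at t:
  At t: <>(((s -> ([]q | s)) | s) | q) requires ((s -> ([]q | s)) | s) | q at some successor in {u, w, y, t}.
    ((s -> ([]q | s)) | s) | q holds at u, so <>(((s -> ([]q | s)) | s) | q) is true at t.
      At u: (s -> ([]q | s)) | s is true, q is false, so ((s -> ([]q | s)) | s) | q is true.
Satisfying worlds: {u, v, x, y, z, t}

6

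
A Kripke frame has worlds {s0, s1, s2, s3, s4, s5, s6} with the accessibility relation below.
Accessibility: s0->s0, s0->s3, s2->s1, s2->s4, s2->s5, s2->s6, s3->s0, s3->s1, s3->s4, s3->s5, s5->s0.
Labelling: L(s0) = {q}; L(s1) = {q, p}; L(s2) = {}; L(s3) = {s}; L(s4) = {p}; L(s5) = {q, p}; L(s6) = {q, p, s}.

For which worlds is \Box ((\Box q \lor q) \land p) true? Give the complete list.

Recall that \Box ψ holds at a world iff ψ holds at every accessible world, and \Diamond ψ holds iff ψ holds at some accessible world.
Let φ = \Box ((\Box q \lor q) \land p). Evaluate φ at each world:
  s0 (successors {s0, s3}): φ is false.
  s1 (successors ∅): φ is true.
  s2 (successors {s1, s4, s5, s6}): φ is true.
  s3 (successors {s0, s1, s4, s5}): φ is false.
  s4 (successors ∅): φ is true.
  s5 (successors {s0}): φ is false.
  s6 (successors ∅): φ is true.
For instance, at s5:
  At s5: \Box ((\Box q \lor q) \land p) requires (\Box q \lor q) \land p at every successor {s0}.
    (\Box q \lor q) \land p fails at s0, so \Box ((\Box q \lor q) \land p) is false at s5.
      At s0: \Box q \lor q is true, p is false, so (\Box q \lor q) \land p is false.
Satisfying worlds: {s1, s2, s4, s6}

s1, s2, s4, s6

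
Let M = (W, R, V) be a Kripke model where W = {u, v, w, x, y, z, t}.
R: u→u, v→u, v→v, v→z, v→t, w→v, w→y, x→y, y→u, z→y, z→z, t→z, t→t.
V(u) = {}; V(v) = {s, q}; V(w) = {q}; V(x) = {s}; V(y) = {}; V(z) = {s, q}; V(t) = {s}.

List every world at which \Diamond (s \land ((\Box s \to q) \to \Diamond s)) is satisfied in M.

Let φ = \Diamond (s \land ((\Box s \to q) \to \Diamond s)). Evaluate φ at each world:
  u (successors {u}): φ is false.
  v (successors {u, v, z, t}): φ is true.
  w (successors {v, y}): φ is true.
  x (successors {y}): φ is false.
  y (successors {u}): φ is false.
  z (successors {y, z}): φ is true.
  t (successors {z, t}): φ is true.
For instance, at z:
  At z: \Diamond (s \land ((\Box s \to q) \to \Diamond s)) requires s \land ((\Box s \to q) \to \Diamond s) at some successor in {y, z}.
    s \land ((\Box s \to q) \to \Diamond s) holds at z, so \Diamond (s \land ((\Box s \to q) \to \Diamond s)) is true at z.
      At z: s is true, (\Box s \to q) \to \Diamond s is true, so s \land ((\Box s \to q) \to \Diamond s) is true.
Satisfying worlds: {v, w, z, t}

v, w, z, t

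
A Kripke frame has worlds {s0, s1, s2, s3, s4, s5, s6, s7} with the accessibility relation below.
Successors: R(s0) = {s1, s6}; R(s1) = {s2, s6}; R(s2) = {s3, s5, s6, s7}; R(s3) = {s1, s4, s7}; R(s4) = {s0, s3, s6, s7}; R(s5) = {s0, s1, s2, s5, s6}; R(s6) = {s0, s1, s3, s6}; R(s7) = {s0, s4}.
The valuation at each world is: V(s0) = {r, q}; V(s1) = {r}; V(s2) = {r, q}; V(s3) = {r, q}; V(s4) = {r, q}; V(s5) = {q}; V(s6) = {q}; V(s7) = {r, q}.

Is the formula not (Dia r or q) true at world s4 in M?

No

At s4: Dia r or q is true, so not (Dia r or q) is false.
  At s4: Dia r is true, q is true, so Dia r or q is true.
    At s4: Dia r requires r at some successor in {s0, s3, s6, s7}.
      r holds at s0, so Dia r is true at s4.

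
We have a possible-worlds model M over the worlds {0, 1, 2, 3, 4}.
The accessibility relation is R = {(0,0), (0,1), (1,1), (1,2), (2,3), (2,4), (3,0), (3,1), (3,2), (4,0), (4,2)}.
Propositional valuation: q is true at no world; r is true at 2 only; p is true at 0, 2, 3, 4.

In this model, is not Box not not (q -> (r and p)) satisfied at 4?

Recall that Box ψ holds at a world iff ψ holds at every accessible world, and Dia ψ holds iff ψ holds at some accessible world.
At 4: Box not not (q -> (r and p)) is true, so not Box not not (q -> (r and p)) is false.
  At 4: Box not not (q -> (r and p)) requires not not (q -> (r and p)) at every successor {0, 2}.
    At 0: not not (q -> (r and p)) is true.
    At 2: not not (q -> (r and p)) is true.
  So Box not not (q -> (r and p)) is true at 4.

No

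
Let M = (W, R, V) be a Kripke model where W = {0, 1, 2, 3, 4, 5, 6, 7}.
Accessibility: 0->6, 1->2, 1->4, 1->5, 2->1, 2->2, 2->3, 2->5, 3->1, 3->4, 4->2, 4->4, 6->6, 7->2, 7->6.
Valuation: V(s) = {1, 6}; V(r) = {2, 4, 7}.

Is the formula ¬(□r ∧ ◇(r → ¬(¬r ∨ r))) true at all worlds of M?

Yes

Recall that □ψ holds at a world iff ψ holds at every accessible world, and ◇ψ holds iff ψ holds at some accessible world.
Let φ = ¬(□r ∧ ◇(r → ¬(¬r ∨ r))). Evaluate φ at each world:
  0 (successors {6}): φ is true.
  1 (successors {2, 4, 5}): φ is true.
  2 (successors {1, 2, 3, 5}): φ is true.
  3 (successors {1, 4}): φ is true.
  4 (successors {2, 4}): φ is true.
  5 (successors ∅): φ is true.
  6 (successors {6}): φ is true.
  7 (successors {2, 6}): φ is true.
For instance, at 6:
  At 6: □r ∧ ◇(r → ¬(¬r ∨ r)) is false, so ¬(□r ∧ ◇(r → ¬(¬r ∨ r))) is true.
    At 6: □r is false, ◇(r → ¬(¬r ∨ r)) is true, so □r ∧ ◇(r → ¬(¬r ∨ r)) is false.
      At 6: □r requires r at every successor {6}.
        r fails at 6, so □r is false at 6.
      At 6: ◇(r → ¬(¬r ∨ r)) requires r → ¬(¬r ∨ r) at some successor in {6}.
        r → ¬(¬r ∨ r) holds at 6, so ◇(r → ¬(¬r ∨ r)) is true at 6.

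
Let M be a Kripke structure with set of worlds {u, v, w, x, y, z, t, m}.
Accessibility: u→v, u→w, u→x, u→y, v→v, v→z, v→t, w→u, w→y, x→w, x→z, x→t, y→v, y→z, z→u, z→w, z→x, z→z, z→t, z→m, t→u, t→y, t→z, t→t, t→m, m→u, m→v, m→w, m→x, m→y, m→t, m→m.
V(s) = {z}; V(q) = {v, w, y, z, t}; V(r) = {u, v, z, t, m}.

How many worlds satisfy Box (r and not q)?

Recall that Box ψ holds at a world iff ψ holds at every accessible world, and Dia ψ holds iff ψ holds at some accessible world.
Let φ = Box (r and not q). Evaluate φ at each world:
  u (successors {v, w, x, y}): φ is false.
  v (successors {v, z, t}): φ is false.
  w (successors {u, y}): φ is false.
  x (successors {w, z, t}): φ is false.
  y (successors {v, z}): φ is false.
  z (successors {u, w, x, z, t, m}): φ is false.
  t (successors {u, y, z, t, m}): φ is false.
  m (successors {u, v, w, x, y, t, m}): φ is false.
For instance, at x:
  At x: Box (r and not q) requires r and not q at every successor {w, z, t}.
    r and not q fails at w, so Box (r and not q) is false at x.
Satisfying worlds: none.

0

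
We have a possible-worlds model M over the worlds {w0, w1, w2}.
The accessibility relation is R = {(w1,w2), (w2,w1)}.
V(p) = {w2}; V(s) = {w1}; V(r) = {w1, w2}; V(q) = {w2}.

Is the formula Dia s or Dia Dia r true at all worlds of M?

No

Let φ = Dia s or Dia Dia r. Evaluate φ at each world:
  w0 (successors ∅): φ is false.
  w1 (successors {w2}): φ is true.
  w2 (successors {w1}): φ is true.
Detail at w0 (counterexample):
  At w0: Dia s is false, Dia Dia r is false, so Dia s or Dia Dia r is false.
    At w0: no accessible worlds, so Dia s is false.
    At w0: no accessible worlds, so Dia Dia r is false.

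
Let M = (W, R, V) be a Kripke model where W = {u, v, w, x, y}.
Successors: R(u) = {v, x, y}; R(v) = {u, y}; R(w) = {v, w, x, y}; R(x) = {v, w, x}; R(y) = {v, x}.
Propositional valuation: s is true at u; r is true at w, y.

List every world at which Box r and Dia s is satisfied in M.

Let φ = Box r and Dia s. Evaluate φ at each world:
  u (successors {v, x, y}): φ is false.
  v (successors {u, y}): φ is false.
  w (successors {v, w, x, y}): φ is false.
  x (successors {v, w, x}): φ is false.
  y (successors {v, x}): φ is false.
For instance, at y:
  At y: Box r is false, Dia s is false, so Box r and Dia s is false.
    At y: Box r requires r at every successor {v, x}.
      r fails at v, so Box r is false at y.
    At y: Dia s requires s at some successor in {v, x}.
      At v: s is false.
      At x: s is false.
    So Dia s is false at y.
Satisfying worlds: none.

none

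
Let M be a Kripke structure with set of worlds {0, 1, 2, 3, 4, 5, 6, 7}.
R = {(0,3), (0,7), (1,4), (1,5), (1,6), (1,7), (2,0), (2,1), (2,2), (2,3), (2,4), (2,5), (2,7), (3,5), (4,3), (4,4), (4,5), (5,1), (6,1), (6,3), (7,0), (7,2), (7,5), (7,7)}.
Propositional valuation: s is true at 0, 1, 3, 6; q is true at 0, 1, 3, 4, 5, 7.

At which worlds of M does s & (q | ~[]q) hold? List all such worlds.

Let φ = s & (q | ~[]q). Evaluate φ at each world:
  0 (successors {3, 7}): φ is true.
  1 (successors {4, 5, 6, 7}): φ is true.
  2 (successors {0, 1, 2, 3, 4, 5, 7}): φ is false.
  3 (successors {5}): φ is true.
  4 (successors {3, 4, 5}): φ is false.
  5 (successors {1}): φ is false.
  6 (successors {1, 3}): φ is false.
  7 (successors {0, 2, 5, 7}): φ is false.
For instance, at 6:
  At 6: s is true, q | ~[]q is false, so s & (q | ~[]q) is false.
    At 6: q is false, ~[]q is false, so q | ~[]q is false.
      At 6: []q is true, so ~[]q is false.
Satisfying worlds: {0, 1, 3}

0, 1, 3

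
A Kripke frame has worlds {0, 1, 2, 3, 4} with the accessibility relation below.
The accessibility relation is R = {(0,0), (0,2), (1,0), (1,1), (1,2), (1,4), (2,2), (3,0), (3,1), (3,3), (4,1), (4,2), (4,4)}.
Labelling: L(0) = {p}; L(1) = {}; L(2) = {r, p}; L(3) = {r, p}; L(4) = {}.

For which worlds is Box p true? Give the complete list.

0, 2

Recall that Box ψ holds at a world iff ψ holds at every accessible world, and Dia ψ holds iff ψ holds at some accessible world.
Let φ = Box p. Evaluate φ at each world:
  0 (successors {0, 2}): φ is true.
  1 (successors {0, 1, 2, 4}): φ is false.
  2 (successors {2}): φ is true.
  3 (successors {0, 1, 3}): φ is false.
  4 (successors {1, 2, 4}): φ is false.
For instance, at 2:
  At 2: Box p requires p at every successor {2}.
    At 2: p is true.
  So Box p is true at 2.
Satisfying worlds: {0, 2}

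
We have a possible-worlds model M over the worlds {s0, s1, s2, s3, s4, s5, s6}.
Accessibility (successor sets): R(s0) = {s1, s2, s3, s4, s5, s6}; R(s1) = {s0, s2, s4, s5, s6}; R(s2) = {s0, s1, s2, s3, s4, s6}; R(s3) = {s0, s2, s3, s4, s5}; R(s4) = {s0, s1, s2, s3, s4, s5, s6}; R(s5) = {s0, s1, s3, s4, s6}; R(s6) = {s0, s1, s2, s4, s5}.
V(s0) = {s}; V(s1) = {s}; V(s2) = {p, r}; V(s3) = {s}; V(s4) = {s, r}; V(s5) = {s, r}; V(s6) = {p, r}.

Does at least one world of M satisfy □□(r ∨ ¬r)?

Yes

Let φ = □□(r ∨ ¬r). Evaluate φ at each world:
  s0 (successors {s1, s2, s3, s4, s5, s6}): φ is true.
  s1 (successors {s0, s2, s4, s5, s6}): φ is true.
  s2 (successors {s0, s1, s2, s3, s4, s6}): φ is true.
  s3 (successors {s0, s2, s3, s4, s5}): φ is true.
  s4 (successors {s0, s1, s2, s3, s4, s5, s6}): φ is true.
  s5 (successors {s0, s1, s3, s4, s6}): φ is true.
  s6 (successors {s0, s1, s2, s4, s5}): φ is true.
Detail at s0 (witness):
  At s0: □□(r ∨ ¬r) requires □(r ∨ ¬r) at every successor {s1, s2, s3, s4, s5, s6}.
    At s1: □(r ∨ ¬r) is true.
    At s2: □(r ∨ ¬r) is true.
    At s3: □(r ∨ ¬r) is true.
    At s4: □(r ∨ ¬r) is true.
    At s5: □(r ∨ ¬r) is true.
    At s6: □(r ∨ ¬r) is true.
  So □□(r ∨ ¬r) is true at s0.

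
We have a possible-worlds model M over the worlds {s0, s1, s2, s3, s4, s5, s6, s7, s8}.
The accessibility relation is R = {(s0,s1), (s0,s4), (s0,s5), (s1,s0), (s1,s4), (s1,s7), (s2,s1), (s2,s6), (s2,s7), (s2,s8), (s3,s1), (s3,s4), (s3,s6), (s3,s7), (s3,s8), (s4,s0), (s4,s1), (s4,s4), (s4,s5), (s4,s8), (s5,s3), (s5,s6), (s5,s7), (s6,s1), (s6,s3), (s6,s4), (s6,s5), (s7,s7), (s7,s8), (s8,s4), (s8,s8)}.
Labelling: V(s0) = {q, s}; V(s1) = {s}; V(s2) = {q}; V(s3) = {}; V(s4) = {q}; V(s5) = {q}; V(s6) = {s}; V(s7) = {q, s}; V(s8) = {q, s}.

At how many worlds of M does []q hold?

3

Recall that []ψ holds at a world iff ψ holds at every accessible world, and <>ψ holds iff ψ holds at some accessible world.
Let φ = []q. Evaluate φ at each world:
  s0 (successors {s1, s4, s5}): φ is false.
  s1 (successors {s0, s4, s7}): φ is true.
  s2 (successors {s1, s6, s7, s8}): φ is false.
  s3 (successors {s1, s4, s6, s7, s8}): φ is false.
  s4 (successors {s0, s1, s4, s5, s8}): φ is false.
  s5 (successors {s3, s6, s7}): φ is false.
  s6 (successors {s1, s3, s4, s5}): φ is false.
  s7 (successors {s7, s8}): φ is true.
  s8 (successors {s4, s8}): φ is true.
For instance, at s6:
  At s6: []q requires q at every successor {s1, s3, s4, s5}.
    q fails at s1, so []q is false at s6.
Satisfying worlds: {s1, s7, s8}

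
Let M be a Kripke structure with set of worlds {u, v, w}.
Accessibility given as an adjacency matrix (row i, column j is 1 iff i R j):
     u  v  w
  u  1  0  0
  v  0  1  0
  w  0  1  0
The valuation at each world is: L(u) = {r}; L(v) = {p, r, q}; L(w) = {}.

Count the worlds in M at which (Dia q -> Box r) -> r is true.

2

Let φ = (Dia q -> Box r) -> r. Evaluate φ at each world:
  u (successors {u}): φ is true.
  v (successors {v}): φ is true.
  w (successors {v}): φ is false.
For instance, at v:
  At v: Dia q -> Box r is true, r is true, so (Dia q -> Box r) -> r is true.
    At v: Dia q is true, Box r is true, so Dia q -> Box r is true.
      At v: Dia q requires q at some successor in {v}.
        q holds at v, so Dia q is true at v.
      At v: Box r requires r at every successor {v}.
        At v: r is true.
      So Box r is true at v.
Satisfying worlds: {u, v}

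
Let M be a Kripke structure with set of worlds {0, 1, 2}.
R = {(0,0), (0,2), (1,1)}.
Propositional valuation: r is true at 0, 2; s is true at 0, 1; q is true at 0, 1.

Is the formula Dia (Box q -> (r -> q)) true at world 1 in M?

Recall that Box ψ holds at a world iff ψ holds at every accessible world, and Dia ψ holds iff ψ holds at some accessible world.
At 1: Dia (Box q -> (r -> q)) requires Box q -> (r -> q) at some successor in {1}.
  Box q -> (r -> q) holds at 1, so Dia (Box q -> (r -> q)) is true at 1.
    At 1: Box q is true, r -> q is true, so Box q -> (r -> q) is true.
      At 1: Box q requires q at every successor {1}.
        At 1: q is true.
      So Box q is true at 1.

Yes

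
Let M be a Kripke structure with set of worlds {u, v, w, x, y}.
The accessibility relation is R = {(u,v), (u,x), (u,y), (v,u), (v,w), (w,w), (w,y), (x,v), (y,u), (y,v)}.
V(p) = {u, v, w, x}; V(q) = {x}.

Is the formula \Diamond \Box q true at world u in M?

Recall that \Box ψ holds at a world iff ψ holds at every accessible world, and \Diamond ψ holds iff ψ holds at some accessible world.
At u: \Diamond \Box q requires \Box q at some successor in {v, x, y}.
  At v: \Box q is false.
  At x: \Box q is false.
  At y: \Box q is false.
So \Diamond \Box q is false at u.

No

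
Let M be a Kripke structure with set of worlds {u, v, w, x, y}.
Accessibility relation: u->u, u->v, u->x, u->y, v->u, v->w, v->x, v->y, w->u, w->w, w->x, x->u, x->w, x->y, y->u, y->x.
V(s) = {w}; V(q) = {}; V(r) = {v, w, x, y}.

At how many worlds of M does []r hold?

Let φ = []r. Evaluate φ at each world:
  u (successors {u, v, x, y}): φ is false.
  v (successors {u, w, x, y}): φ is false.
  w (successors {u, w, x}): φ is false.
  x (successors {u, w, y}): φ is false.
  y (successors {u, x}): φ is false.
For instance, at x:
  At x: []r requires r at every successor {u, w, y}.
    r fails at u, so []r is false at x.
Satisfying worlds: none.

0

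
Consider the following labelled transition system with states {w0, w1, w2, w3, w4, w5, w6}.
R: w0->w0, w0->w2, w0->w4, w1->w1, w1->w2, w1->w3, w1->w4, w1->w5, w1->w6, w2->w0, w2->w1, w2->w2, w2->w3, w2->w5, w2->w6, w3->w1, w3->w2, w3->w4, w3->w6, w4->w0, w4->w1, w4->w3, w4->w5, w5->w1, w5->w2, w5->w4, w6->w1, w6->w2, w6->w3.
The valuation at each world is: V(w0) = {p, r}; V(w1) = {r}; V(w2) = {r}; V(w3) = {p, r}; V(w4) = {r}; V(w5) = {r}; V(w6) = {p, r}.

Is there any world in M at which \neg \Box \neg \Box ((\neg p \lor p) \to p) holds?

No

Let φ = \neg \Box \neg \Box ((\neg p \lor p) \to p). Evaluate φ at each world:
  w0 (successors {w0, w2, w4}): φ is false.
  w1 (successors {w1, w2, w3, w4, w5, w6}): φ is false.
  w2 (successors {w0, w1, w2, w3, w5, w6}): φ is false.
  w3 (successors {w1, w2, w4, w6}): φ is false.
  w4 (successors {w0, w1, w3, w5}): φ is false.
  w5 (successors {w1, w2, w4}): φ is false.
  w6 (successors {w1, w2, w3}): φ is false.
For instance, at w2:
  At w2: \Box \neg \Box ((\neg p \lor p) \to p) is true, so \neg \Box \neg \Box ((\neg p \lor p) \to p) is false.
    At w2: \Box \neg \Box ((\neg p \lor p) \to p) requires \neg \Box ((\neg p \lor p) \to p) at every successor {w0, w1, w2, w3, w5, w6}.
      At w0: \neg \Box ((\neg p \lor p) \to p) is true.
      At w1: \neg \Box ((\neg p \lor p) \to p) is true.
      At w2: \neg \Box ((\neg p \lor p) \to p) is true.
      At w3: \neg \Box ((\neg p \lor p) \to p) is true.
      At w5: \neg \Box ((\neg p \lor p) \to p) is true.
      At w6: \neg \Box ((\neg p \lor p) \to p) is true.
    So \Box \neg \Box ((\neg p \lor p) \to p) is true at w2.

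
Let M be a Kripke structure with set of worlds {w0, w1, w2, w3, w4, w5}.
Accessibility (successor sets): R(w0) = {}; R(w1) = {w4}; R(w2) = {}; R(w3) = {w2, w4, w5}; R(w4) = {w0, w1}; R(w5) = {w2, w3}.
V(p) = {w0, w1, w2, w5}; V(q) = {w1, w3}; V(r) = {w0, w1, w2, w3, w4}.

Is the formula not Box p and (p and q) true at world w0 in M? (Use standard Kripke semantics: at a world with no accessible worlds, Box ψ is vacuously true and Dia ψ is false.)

Recall that Box ψ holds at a world iff ψ holds at every accessible world, and Dia ψ holds iff ψ holds at some accessible world.
At w0: not Box p is false, p and q is false, so not Box p and (p and q) is false.
  At w0: Box p is true, so not Box p is false.
    At w0: no accessible worlds, so Box p holds vacuously.

No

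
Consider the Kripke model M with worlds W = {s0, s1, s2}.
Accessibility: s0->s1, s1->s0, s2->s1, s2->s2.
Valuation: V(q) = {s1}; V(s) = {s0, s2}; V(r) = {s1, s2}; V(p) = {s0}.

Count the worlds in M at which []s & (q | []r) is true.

1

Recall that []ψ holds at a world iff ψ holds at every accessible world, and <>ψ holds iff ψ holds at some accessible world.
Let φ = []s & (q | []r). Evaluate φ at each world:
  s0 (successors {s1}): φ is false.
  s1 (successors {s0}): φ is true.
  s2 (successors {s1, s2}): φ is false.
For instance, at s0:
  At s0: []s is false, q | []r is true, so []s & (q | []r) is false.
    At s0: []s requires s at every successor {s1}.
      s fails at s1, so []s is false at s0.
    At s0: q is false, []r is true, so q | []r is true.
      At s0: []r requires r at every successor {s1}.
        At s1: r is true.
      So []r is true at s0.
Satisfying worlds: {s1}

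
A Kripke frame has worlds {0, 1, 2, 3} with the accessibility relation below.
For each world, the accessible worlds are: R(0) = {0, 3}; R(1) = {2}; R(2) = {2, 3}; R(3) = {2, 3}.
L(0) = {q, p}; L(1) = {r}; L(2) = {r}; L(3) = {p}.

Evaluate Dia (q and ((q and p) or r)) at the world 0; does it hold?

Yes

At 0: Dia (q and ((q and p) or r)) requires q and ((q and p) or r) at some successor in {0, 3}.
  q and ((q and p) or r) holds at 0, so Dia (q and ((q and p) or r)) is true at 0.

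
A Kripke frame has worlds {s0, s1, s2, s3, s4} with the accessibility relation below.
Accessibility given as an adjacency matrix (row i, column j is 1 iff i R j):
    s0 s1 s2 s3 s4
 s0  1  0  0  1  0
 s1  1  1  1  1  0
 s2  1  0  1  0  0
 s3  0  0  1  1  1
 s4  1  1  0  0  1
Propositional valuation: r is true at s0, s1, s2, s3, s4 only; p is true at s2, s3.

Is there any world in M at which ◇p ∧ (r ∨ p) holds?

Yes

Let φ = ◇p ∧ (r ∨ p). Evaluate φ at each world:
  s0 (successors {s0, s3}): φ is true.
  s1 (successors {s0, s1, s2, s3}): φ is true.
  s2 (successors {s0, s2}): φ is true.
  s3 (successors {s2, s3, s4}): φ is true.
  s4 (successors {s0, s1, s4}): φ is false.
Detail at s0 (witness):
  At s0: ◇p is true, r ∨ p is true, so ◇p ∧ (r ∨ p) is true.
    At s0: ◇p requires p at some successor in {s0, s3}.
      p holds at s3, so ◇p is true at s0.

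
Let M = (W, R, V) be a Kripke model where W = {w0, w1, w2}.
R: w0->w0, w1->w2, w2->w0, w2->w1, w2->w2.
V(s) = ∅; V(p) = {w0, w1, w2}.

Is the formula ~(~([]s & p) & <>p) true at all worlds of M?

Let φ = ~(~([]s & p) & <>p). Evaluate φ at each world:
  w0 (successors {w0}): φ is false.
  w1 (successors {w2}): φ is false.
  w2 (successors {w0, w1, w2}): φ is false.
Detail at w0 (counterexample):
  At w0: ~([]s & p) & <>p is true, so ~(~([]s & p) & <>p) is false.
    At w0: ~([]s & p) is true, <>p is true, so ~([]s & p) & <>p is true.
      At w0: []s & p is false, so ~([]s & p) is true.
      At w0: <>p requires p at some successor in {w0}.
        p holds at w0, so <>p is true at w0.

No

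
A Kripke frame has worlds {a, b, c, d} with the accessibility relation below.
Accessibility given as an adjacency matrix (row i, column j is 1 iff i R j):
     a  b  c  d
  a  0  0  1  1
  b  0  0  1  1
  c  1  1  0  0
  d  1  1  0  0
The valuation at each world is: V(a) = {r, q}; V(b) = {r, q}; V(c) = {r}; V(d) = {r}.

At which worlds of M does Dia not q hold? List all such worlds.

a, b

Let φ = Dia not q. Evaluate φ at each world:
  a (successors {c, d}): φ is true.
  b (successors {c, d}): φ is true.
  c (successors {a, b}): φ is false.
  d (successors {a, b}): φ is false.
For instance, at a:
  At a: Dia not q requires not q at some successor in {c, d}.
    not q holds at c, so Dia not q is true at a.
Satisfying worlds: {a, b}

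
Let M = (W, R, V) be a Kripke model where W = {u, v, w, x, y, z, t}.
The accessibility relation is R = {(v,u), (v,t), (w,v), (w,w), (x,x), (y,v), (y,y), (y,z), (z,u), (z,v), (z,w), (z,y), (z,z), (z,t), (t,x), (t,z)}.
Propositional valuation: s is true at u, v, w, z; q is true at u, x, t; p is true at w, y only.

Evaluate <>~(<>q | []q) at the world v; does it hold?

No

Recall that []ψ holds at a world iff ψ holds at every accessible world, and <>ψ holds iff ψ holds at some accessible world.
At v: <>~(<>q | []q) requires ~(<>q | []q) at some successor in {u, t}.
  At u: ~(<>q | []q) is false.
  At t: ~(<>q | []q) is false.
So <>~(<>q | []q) is false at v.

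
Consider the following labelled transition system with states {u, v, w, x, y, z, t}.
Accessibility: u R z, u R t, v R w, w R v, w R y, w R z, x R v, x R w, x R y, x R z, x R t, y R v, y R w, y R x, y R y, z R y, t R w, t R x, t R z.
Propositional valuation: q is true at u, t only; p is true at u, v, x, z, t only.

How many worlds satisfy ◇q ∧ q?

1

Let φ = ◇q ∧ q. Evaluate φ at each world:
  u (successors {z, t}): φ is true.
  v (successors {w}): φ is false.
  w (successors {v, y, z}): φ is false.
  x (successors {v, w, y, z, t}): φ is false.
  y (successors {v, w, x, y}): φ is false.
  z (successors {y}): φ is false.
  t (successors {w, x, z}): φ is false.
For instance, at z:
  At z: ◇q is false, q is false, so ◇q ∧ q is false.
    At z: ◇q requires q at some successor in {y}.
      At y: q is false.
    So ◇q is false at z.
Satisfying worlds: {u}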